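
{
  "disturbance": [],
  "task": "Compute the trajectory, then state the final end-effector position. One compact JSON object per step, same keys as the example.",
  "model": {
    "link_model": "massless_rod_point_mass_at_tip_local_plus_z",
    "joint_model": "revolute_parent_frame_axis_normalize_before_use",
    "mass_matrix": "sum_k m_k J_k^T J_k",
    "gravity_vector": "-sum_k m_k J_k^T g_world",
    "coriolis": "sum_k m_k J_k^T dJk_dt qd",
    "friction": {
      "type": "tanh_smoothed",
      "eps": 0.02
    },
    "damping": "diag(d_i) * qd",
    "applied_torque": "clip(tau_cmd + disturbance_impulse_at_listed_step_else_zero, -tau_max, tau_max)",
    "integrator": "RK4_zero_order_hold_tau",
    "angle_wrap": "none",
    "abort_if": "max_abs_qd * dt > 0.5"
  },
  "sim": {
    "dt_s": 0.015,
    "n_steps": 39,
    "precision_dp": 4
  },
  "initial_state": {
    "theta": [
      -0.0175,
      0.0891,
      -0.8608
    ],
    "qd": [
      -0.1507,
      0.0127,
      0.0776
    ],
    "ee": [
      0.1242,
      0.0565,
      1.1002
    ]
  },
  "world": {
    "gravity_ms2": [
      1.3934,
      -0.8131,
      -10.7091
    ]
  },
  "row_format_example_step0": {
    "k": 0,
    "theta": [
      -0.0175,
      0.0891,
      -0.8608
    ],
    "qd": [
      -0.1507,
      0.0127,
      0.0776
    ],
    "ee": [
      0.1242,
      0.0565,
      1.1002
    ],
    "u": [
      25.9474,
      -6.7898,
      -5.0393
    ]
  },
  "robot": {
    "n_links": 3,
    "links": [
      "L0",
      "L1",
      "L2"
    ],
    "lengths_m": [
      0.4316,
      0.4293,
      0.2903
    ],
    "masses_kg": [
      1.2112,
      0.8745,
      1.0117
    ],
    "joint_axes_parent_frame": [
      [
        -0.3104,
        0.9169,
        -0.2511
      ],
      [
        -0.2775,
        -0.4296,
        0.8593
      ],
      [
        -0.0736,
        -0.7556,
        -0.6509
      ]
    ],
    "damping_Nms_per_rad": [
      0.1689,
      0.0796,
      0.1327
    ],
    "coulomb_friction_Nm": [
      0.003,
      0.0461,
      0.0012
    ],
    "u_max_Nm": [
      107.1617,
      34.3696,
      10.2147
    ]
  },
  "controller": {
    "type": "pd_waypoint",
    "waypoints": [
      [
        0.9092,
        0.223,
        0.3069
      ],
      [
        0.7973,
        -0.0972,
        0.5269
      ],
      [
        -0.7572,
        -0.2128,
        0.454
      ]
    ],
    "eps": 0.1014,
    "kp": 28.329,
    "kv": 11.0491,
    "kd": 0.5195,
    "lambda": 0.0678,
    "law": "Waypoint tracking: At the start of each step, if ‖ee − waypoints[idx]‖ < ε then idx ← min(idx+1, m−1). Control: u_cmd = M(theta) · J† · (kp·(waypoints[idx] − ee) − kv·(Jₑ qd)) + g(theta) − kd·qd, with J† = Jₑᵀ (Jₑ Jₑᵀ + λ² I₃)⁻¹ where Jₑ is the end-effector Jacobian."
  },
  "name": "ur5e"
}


{"k":1,"theta":[-0.0201,0.0867,-0.8744],"qd":[-0.1932,-0.3382,-1.8622],"ee":[0.1244,0.0564,1.0988],"u":[20.2728,-5.2041,-3.0284]}
{"k":2,"theta":[-0.0228,0.0796,-0.91],"qd":[-0.1607,-0.5993,-2.8815],"ee":[0.1294,0.0572,1.0945],"u":[16.3898,-4.0106,-1.7785]}
{"k":3,"theta":[-0.0246,0.0692,-0.957],"qd":[-0.0852,-0.7977,-3.3785],"ee":[0.1377,0.0585,1.0882],"u":[13.5898,-3.0673,-0.9735]}
{"k":4,"theta":[-0.0252,0.0561,-1.0092],"qd":[0.0139,-0.9444,-3.5827],"ee":[0.1486,0.0601,1.0807],"u":[11.4166,-2.2895,-0.4289]}
{"k":5,"theta":[-0.0241,0.0412,-1.0632],"qd":[0.1254,-1.0483,-3.6227],"ee":[0.1614,0.0618,1.0722],"u":[9.6014,-1.6266,-0.0408]}
{"k":6,"theta":[-0.0214,0.025,-1.1171],"qd":[0.2422,-1.1169,-3.5694],"ee":[0.1757,0.0636,1.063],"u":[7.9911,-1.0481,0.2488]}
{"k":7,"theta":[-0.0168,0.0079,-1.1698],"qd":[0.36,-1.1569,-3.4629],"ee":[0.1913,0.0655,1.0532],"u":[6.5015,-0.5353,0.4732]}
{"k":8,"theta":[-0.0106,-0.0096,-1.2206],"qd":[0.4759,-1.1736,-3.3262],"ee":[0.208,0.0675,1.0429],"u":[5.0871,-0.0766,0.6515]}
{"k":9,"theta":[-0.0026,-0.0272,-1.2693],"qd":[0.5879,-1.1717,-3.1725],"ee":[0.2255,0.0695,1.0321],"u":[3.7237,0.3361,0.7954]}
{"k":10,"theta":[0.007,-0.0446,-1.3157],"qd":[0.6947,-1.1544,-3.01],"ee":[0.2437,0.0717,1.021],"u":[2.3987,0.7083,0.9124]}
{"k":11,"theta":[0.0182,-0.0617,-1.3596],"qd":[0.7955,-1.1248,-2.8436],"ee":[0.2625,0.074,1.0095],"u":[1.1062,1.0441,1.0074]}
{"k":12,"theta":[0.0308,-0.0783,-1.401],"qd":[0.8896,-1.0851,-2.6767],"ee":[0.2817,0.0764,0.9976],"u":[-0.1565,1.347,1.0842]}
{"k":13,"theta":[0.0448,-0.0942,-1.4399],"qd":[0.9766,-1.0372,-2.5114],"ee":[0.3012,0.0789,0.9855],"u":[-1.3901,1.6196,1.1458]}
{"k":14,"theta":[0.0601,-0.1094,-1.4763],"qd":[1.0562,-0.9829,-2.3494],"ee":[0.3209,0.0814,0.9731],"u":[-2.594,1.8646,1.1944]}
{"k":15,"theta":[0.0764,-0.1237,-1.5104],"qd":[1.1283,-0.9235,-2.1919],"ee":[0.3408,0.0841,0.9604],"u":[-3.7675,2.0839,1.2324]}
{"k":16,"theta":[0.0939,-0.137,-1.5422],"qd":[1.193,-0.8603,-2.0396],"ee":[0.3608,0.0869,0.9475],"u":[-4.9093,2.2798,1.2614]}
{"k":17,"theta":[0.1122,-0.1495,-1.5717],"qd":[1.2501,-0.7945,-1.8934],"ee":[0.3807,0.0897,0.9344],"u":[-6.0182,2.4541,1.283]}
{"k":18,"theta":[0.1313,-0.1609,-1.599],"qd":[1.3,-0.727,-1.7537],"ee":[0.4005,0.0926,0.921],"u":[-7.0928,2.6086,1.2988]}
{"k":19,"theta":[0.1511,-0.1713,-1.6244],"qd":[1.3426,-0.6586,-1.6208],"ee":[0.4202,0.0955,0.9074],"u":[-8.132,2.7451,1.3099]}
{"k":20,"theta":[0.1715,-0.1807,-1.6478],"qd":[1.3784,-0.5903,-1.495],"ee":[0.4397,0.0985,0.8937],"u":[-9.1345,2.8651,1.3173]}
{"k":21,"theta":[0.1924,-0.189,-1.6693],"qd":[1.4075,-0.5226,-1.3765],"ee":[0.4589,0.1015,0.8798],"u":[-10.0994,2.9701,1.3219]}
{"k":22,"theta":[0.2137,-0.1964,-1.6891],"qd":[1.4302,-0.4562,-1.2651],"ee":[0.4778,0.1046,0.8657],"u":[-11.0258,3.0617,1.3244]}
{"k":23,"theta":[0.2352,-0.2027,-1.7074],"qd":[1.4469,-0.3916,-1.1609],"ee":[0.4963,0.1077,0.8515],"u":[-11.9129,3.1412,1.3253]}
{"k":24,"theta":[0.257,-0.2081,-1.7241],"qd":[1.458,-0.3292,-1.0638],"ee":[0.5144,0.1107,0.8372],"u":[-12.7602,3.2098,1.3251]}
{"k":25,"theta":[0.2789,-0.2126,-1.7394],"qd":[1.4637,-0.2694,-0.9734],"ee":[0.5321,0.1138,0.8229],"u":[-13.5673,3.2688,1.3241]}
{"k":26,"theta":[0.3009,-0.2163,-1.7534],"qd":[1.4646,-0.2124,-0.8897],"ee":[0.5493,0.1169,0.8085],"u":[-14.3341,3.3193,1.3225]}
{"k":27,"theta":[0.3228,-0.2191,-1.7662],"qd":[1.4608,-0.1585,-0.8123],"ee":[0.5661,0.1199,0.794],"u":[-15.0605,3.3622,1.3205]}
{"k":28,"theta":[0.3447,-0.2211,-1.7778],"qd":[1.4529,-0.1078,-0.7409],"ee":[0.5823,0.1229,0.7796],"u":[-15.7467,3.3986,1.3181]}
{"k":29,"theta":[0.3664,-0.2223,-1.7885],"qd":[1.4412,-0.0605,-0.6751],"ee":[0.598,0.1259,0.7651],"u":[-16.3931,3.4292,1.3155]}
{"k":30,"theta":[0.3879,-0.2229,-1.7982],"qd":[1.4259,-0.0168,-0.6151],"ee":[0.6132,0.1288,0.7508],"u":[-17.0001,3.4556,1.3128]}
{"k":31,"theta":[0.4091,-0.2229,-1.807],"qd":[1.4068,0.0195,-0.5653],"ee":[0.6278,0.1317,0.7365],"u":[-17.5692,3.4869,1.312]}
{"k":32,"theta":[0.43,-0.2224,-1.8152],"qd":[1.3845,0.0501,-0.5221],"ee":[0.6418,0.1345,0.7223],"u":[-18.1003,3.5207,1.3111]}
{"k":33,"theta":[0.4506,-0.2214,-1.8227],"qd":[1.3601,0.079,-0.4799],"ee":[0.6553,0.1373,0.7082],"u":[-18.594,3.5487,1.3075]}
{"k":34,"theta":[0.4708,-0.22,-1.8296],"qd":[1.3339,0.1061,-0.4396],"ee":[0.6683,0.1399,0.6942],"u":[-19.0516,3.5713,1.302]}
{"k":35,"theta":[0.4906,-0.2183,-1.836],"qd":[1.306,0.131,-0.4018],"ee":[0.6806,0.1425,0.6804],"u":[-19.4745,3.5893,1.2956]}
{"k":36,"theta":[0.51,-0.2161,-1.8417],"qd":[1.2767,0.1537,-0.3668],"ee":[0.6925,0.1449,0.6668],"u":[-19.8643,3.6036,1.2886]}
{"k":37,"theta":[0.5289,-0.2137,-1.847],"qd":[1.2461,0.1742,-0.3346],"ee":[0.7038,0.1473,0.6534],"u":[-20.2223,3.6148,1.2812]}
{"k":38,"theta":[0.5473,-0.2109,-1.8518],"qd":[1.2144,0.1924,-0.3053],"ee":[0.7145,0.1497,0.6403],"u":[-20.5499,3.6233,1.2735]}
{"k":39,"theta":[0.5653,-0.2079,-1.8562],"qd":[1.182,0.2083,-0.2785],"ee":[0.7248,0.1519,0.6274]}
{"summary": "final ee position (m): 0.7248 0.1519 0.6274"}


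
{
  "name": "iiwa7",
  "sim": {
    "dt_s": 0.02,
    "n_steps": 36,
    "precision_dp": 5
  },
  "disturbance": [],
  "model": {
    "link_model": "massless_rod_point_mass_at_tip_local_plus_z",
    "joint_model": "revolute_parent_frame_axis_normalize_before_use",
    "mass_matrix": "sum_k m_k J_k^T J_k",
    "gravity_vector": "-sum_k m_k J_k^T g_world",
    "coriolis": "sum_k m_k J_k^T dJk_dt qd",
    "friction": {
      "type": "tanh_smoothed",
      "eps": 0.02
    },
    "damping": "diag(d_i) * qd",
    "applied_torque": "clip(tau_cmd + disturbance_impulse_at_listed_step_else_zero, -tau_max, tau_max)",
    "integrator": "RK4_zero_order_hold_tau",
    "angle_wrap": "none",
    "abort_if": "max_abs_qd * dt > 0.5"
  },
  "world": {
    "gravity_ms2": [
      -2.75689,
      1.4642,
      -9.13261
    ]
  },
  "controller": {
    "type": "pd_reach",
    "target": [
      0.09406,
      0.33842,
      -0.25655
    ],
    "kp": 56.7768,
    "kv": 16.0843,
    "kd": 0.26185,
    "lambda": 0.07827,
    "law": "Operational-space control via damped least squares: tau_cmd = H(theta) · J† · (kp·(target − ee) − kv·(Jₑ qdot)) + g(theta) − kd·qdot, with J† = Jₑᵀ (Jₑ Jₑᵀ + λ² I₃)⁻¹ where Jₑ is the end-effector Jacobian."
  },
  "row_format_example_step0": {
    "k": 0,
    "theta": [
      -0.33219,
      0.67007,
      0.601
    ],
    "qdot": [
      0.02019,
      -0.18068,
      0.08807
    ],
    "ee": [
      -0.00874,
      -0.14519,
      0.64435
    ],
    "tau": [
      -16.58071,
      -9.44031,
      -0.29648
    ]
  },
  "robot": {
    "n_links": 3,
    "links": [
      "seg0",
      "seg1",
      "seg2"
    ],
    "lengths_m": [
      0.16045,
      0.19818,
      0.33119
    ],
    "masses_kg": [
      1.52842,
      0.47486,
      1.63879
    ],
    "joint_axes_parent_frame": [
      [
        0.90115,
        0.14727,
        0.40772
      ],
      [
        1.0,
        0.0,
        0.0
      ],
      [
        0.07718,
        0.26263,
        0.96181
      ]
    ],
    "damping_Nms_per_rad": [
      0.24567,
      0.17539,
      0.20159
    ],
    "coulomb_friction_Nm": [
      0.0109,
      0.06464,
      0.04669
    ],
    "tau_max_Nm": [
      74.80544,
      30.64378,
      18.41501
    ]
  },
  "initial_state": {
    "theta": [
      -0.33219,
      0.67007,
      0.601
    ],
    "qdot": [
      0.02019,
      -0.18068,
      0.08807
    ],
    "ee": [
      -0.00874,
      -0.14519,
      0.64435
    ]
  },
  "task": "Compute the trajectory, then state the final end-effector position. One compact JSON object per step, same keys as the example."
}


{"k":1,"theta":[-0.35291,0.68815,0.63144],"qdot":[-1.94912,1.80431,2.47013],"ee":[-0.01012,-0.14128,0.64363],"tau":[-11.30101,-7.41957,-0.57651]}
{"k":2,"theta":[-0.39728,0.72694,0.66552],"qdot":[-2.50889,2.09922,1.04358],"ee":[-0.01589,-0.13347,0.64181],"tau":[-7.26178,-5.42978,0.11015]}
{"k":3,"theta":[-0.4535,0.77395,0.68783],"qdot":[-3.09427,2.57466,1.12179],"ee":[-0.02497,-0.12286,0.63941],"tau":[-4.73155,-4.1586,0.2018]}
{"k":4,"theta":[-0.51868,0.82759,0.70716],"qdot":[-3.42605,2.79087,0.82016],"ee":[-0.03601,-0.11017,0.63612],"tau":[-2.92773,-3.208,0.35672]}
{"k":5,"theta":[-0.58995,0.88539,0.72265],"qdot":[-3.70189,2.9872,0.71852],"ee":[-0.04848,-0.09591,0.63185],"tau":[-1.65891,-2.5443,0.42394]}
{"k":6,"theta":[-0.6661,0.94656,0.73574],"qdot":[-3.91643,3.13121,0.5889],"ee":[-0.06193,-0.08039,0.62641],"tau":[-0.70586,-2.0555,0.48928]}
{"k":7,"theta":[-0.74628,1.01044,0.74659],"qdot":[-4.10495,3.25658,0.48935],"ee":[-0.07608,-0.06385,0.61967],"tau":[0.03889,-1.68893,0.54204]}
{"k":8,"theta":[-0.83005,1.07663,0.75545],"qdot":[-4.27532,3.36317,0.3898],"ee":[-0.09071,-0.04646,0.6115],"tau":[0.6532,-1.39939,0.59492]}
{"k":9,"theta":[-0.91714,1.14483,0.7624],"qdot":[-4.43627,3.45564,0.29399],"ee":[-0.10562,-0.02835,0.60182],"tau":[1.18276,-1.15782,0.64823]}
{"k":10,"theta":[-1.0074,1.21474,0.76745],"qdot":[-4.59173,3.53385,0.19734],"ee":[-0.12062,-0.00961,0.59053],"tau":[1.65682,-0.94262,0.70377]}
{"k":11,"theta":[-1.10075,1.28609,0.7706],"qdot":[-4.74442,3.59747,0.09965],"ee":[-0.13553,0.00965,0.57759],"tau":[2.09269,-0.73799,0.76144]}
{"k":12,"theta":[-1.19715,1.35858,0.77184],"qdot":[-4.89721,3.64748,0.0095],"ee":[-0.15015,0.02935,0.56297],"tau":[2.49963,-0.53193,0.81806]}
{"k":13,"theta":[-1.2968,1.43218,0.77245],"qdot":[-5.05851,3.69283,-0.0278],"ee":[-0.16423,0.04938,0.54664],"tau":[2.88185,-0.31364,0.85733]}
{"k":14,"theta":[-1.39962,1.50642,0.77194],"qdot":[-5.20724,3.70307,-0.13286],"ee":[-0.1776,0.06966,0.52864],"tau":[3.24891,-0.06999,0.91654]}
{"k":15,"theta":[-1.50551,1.58083,0.77005],"qdot":[-5.37577,3.72262,-0.10654],"ee":[-0.19007,0.09007,0.50906],"tau":[3.58351,0.19707,0.9323]}
{"k":16,"theta":[-1.61446,1.65501,0.76697],"qdot":[-5.51386,3.68377,-0.23344],"ee":[-0.20148,0.11052,0.48799],"tau":[3.90707,0.50731,0.9932]}
{"k":17,"theta":[-1.72618,1.72829,0.7618],"qdot":[-5.64942,3.62823,-0.32229],"ee":[-0.21171,0.13089,0.46556],"tau":[4.19732,0.85398,1.03913]}
{"k":18,"theta":[-1.8405,1.8002,0.7549],"qdot":[-5.7722,3.54597,-0.4083],"ee":[-0.22061,0.1511,0.44193],"tau":[4.45718,1.24414,1.08031]}
{"k":19,"theta":[-1.95713,1.87023,0.74642],"qdot":[-5.87826,3.43744,-0.48116],"ee":[-0.22807,0.17102,0.41726],"tau":[4.68471,1.6796,1.11297]}
{"k":20,"theta":[-2.0757,1.93783,0.73664],"qdot":[-5.96145,3.30173,-0.53871],"ee":[-0.23402,0.19059,0.39176],"tau":[4.87969,2.16004,1.13612]}
{"k":21,"theta":[-2.19566,2.00246,0.72589],"qdot":[-6.01529,3.13892,-0.57744],"ee":[-0.23841,0.20971,0.36558],"tau":[5.04303,2.6822,1.14868]}
{"k":22,"theta":[-2.31636,2.06358,0.71457],"qdot":[-6.03324,2.94985,-0.59438],"ee":[-0.24121,0.22831,0.33893],"tau":[5.1772,3.23991,1.15]}
{"k":23,"theta":[-2.43704,2.12069,0.70312],"qdot":[-6.0094,2.73634,-0.58735],"ee":[-0.24244,0.24632,0.31194],"tau":[5.28618,3.82431,1.13995]}
{"k":24,"theta":[-2.55678,2.17331,0.69203],"qdot":[-5.93919,2.50125,-0.55546],"ee":[-0.24214,0.26368,0.28478],"tau":[5.37517,4.42433,1.11895]}
{"k":25,"theta":[-2.67465,2.22104,0.68178],"qdot":[-5.82008,2.24846,-0.49947],"ee":[-0.24037,0.28031,0.25754],"tau":[5.44991,5.02746,1.08799]}
{"k":26,"theta":[-2.78964,2.26357,0.67281],"qdot":[-5.65202,1.98279,-0.42205],"ee":[-0.23719,0.29615,0.23034],"tau":[5.51588,5.62062,1.04856]}
{"k":27,"theta":[-2.90079,2.3007,0.66552],"qdot":[-5.4377,1.70971,-0.32762],"ee":[-0.2327,0.31109,0.20323],"tau":[5.57746,6.19096,1.00259]}
{"k":28,"theta":[-3.00722,2.33232,0.6602],"qdot":[-5.18228,1.43504,-0.22193],"ee":[-0.22702,0.32506,0.17631],"tau":[5.63725,6.72658,0.95222]}
{"k":29,"theta":[-3.10818,2.35846,0.65699],"qdot":[-4.89297,1.16461,-0.11137],"ee":[-0.22025,0.33796,0.14963],"tau":[5.69576,7.21706,0.89966]}
{"k":30,"theta":[-3.20306,2.37926,0.65594],"qdot":[-4.57441,0.8998,-0.02446],"ee":[-0.21254,0.34971,0.12328],"tau":[5.75304,7.65412,0.85485]}
{"k":31,"theta":[-3.29132,2.39483,0.65624],"qdot":[-4.23196,0.64161,0.01174],"ee":[-0.20405,0.36022,0.09733],"tau":[5.80742,8.03041,0.82877]}
{"k":32,"theta":[-3.37258,2.40535,0.65689],"qdot":[-3.88309,0.40302,0.04357],"ee":[-0.195,0.36944,0.07185],"tau":[5.85139,8.3404,0.80681]}
{"k":33,"theta":[-3.44689,2.41134,0.65839],"qdot":[-3.54171,0.19299,0.1037],"ee":[-0.18547,0.37735,0.04698],"tau":[5.87783,8.58226,0.7761]}
{"k":34,"theta":[-3.51447,2.41339,0.66113],"qdot":[-3.21253,0.01076,0.17041],"ee":[-0.17557,0.38397,0.02285],"tau":[5.88477,8.75532,0.74347]}
{"k":35,"theta":[-3.5758,2.41224,0.66537],"qdot":[-2.92208,-0.12304,0.25601],"ee":[-0.1654,0.38932,-0.0004],"tau":[5.86608,8.82972,0.7085]}
{"k":36,"theta":[-3.63142,2.40857,0.67095],"qdot":[-2.63914,-0.2431,0.30212],"ee":[-0.15512,0.39344,-0.02267]}
{"summary": "final ee position (m): -0.15512 0.39344 -0.02267"}


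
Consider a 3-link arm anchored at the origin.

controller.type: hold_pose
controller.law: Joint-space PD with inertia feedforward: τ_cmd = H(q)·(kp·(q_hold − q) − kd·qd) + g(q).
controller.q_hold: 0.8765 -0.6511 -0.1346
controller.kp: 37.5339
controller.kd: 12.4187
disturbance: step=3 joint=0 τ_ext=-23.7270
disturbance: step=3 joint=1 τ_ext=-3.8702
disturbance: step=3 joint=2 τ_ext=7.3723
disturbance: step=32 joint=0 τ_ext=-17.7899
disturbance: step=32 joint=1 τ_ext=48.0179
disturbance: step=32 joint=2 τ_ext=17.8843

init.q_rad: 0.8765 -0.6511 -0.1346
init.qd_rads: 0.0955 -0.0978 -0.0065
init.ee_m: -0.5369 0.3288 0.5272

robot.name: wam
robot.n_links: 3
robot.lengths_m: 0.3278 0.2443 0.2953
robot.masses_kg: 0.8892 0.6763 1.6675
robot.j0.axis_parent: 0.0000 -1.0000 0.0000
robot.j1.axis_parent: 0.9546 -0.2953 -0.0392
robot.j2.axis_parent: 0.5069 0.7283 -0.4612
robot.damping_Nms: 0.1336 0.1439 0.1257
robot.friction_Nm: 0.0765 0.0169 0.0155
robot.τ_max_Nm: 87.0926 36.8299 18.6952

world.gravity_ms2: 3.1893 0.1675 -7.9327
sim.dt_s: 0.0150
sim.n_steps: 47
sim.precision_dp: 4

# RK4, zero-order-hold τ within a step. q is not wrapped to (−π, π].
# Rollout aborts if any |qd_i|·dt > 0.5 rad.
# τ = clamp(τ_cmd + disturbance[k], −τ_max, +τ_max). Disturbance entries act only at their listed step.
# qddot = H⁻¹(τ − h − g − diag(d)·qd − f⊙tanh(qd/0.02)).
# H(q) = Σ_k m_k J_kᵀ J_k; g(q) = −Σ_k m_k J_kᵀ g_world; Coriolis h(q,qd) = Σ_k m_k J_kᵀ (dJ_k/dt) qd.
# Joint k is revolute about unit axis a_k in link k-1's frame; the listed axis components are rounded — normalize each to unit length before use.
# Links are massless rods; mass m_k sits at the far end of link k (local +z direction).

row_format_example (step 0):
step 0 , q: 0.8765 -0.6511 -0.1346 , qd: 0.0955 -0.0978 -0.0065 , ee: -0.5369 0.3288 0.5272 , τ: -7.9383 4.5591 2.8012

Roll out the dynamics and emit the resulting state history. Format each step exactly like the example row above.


step 1 , q: 0.8778 -0.6524 -0.1348 , qd: 0.0734 -0.0758 -0.0171 , ee: -0.5372 0.3294 0.5263 , τ: -7.7568 4.4989 2.7430
step 2 , q: 0.8787 -0.6534 -0.1351 , qd: 0.0556 -0.0579 -0.0223 , ee: -0.5374 0.3298 0.5256 , τ: -7.5986 4.4470 2.6914
step 3 , q: 0.8795 -0.6542 -0.1354 , qd: 0.0411 -0.0433 -0.0245 , ee: -0.5376 0.3302 0.5250 , τ: -31.1882 0.5322 10.0185
step 4 , q: 0.8799 -0.6564 -0.1280 , qd: 0.0135 -0.2510 1.0004 , ee: -0.5363 0.3303 0.5261 , τ: -2.7933 5.1077 1.2070
step 5 , q: 0.8799 -0.6596 -0.1151 , qd: -0.0122 -0.1852 0.7343 , ee: -0.5339 0.3303 0.5285 , τ: -3.3088 4.9782 1.3806
step 6 , q: 0.8796 -0.6620 -0.1056 , qd: -0.0251 -0.1350 0.5365 , ee: -0.5320 0.3303 0.5304 , τ: -3.7704 4.8655 1.5264
step 7 , q: 0.8792 -0.6638 -0.0987 , qd: -0.0310 -0.0958 0.3854 , ee: -0.5305 0.3303 0.5319 , τ: -4.1761 4.7679 1.6496
step 8 , q: 0.8787 -0.6650 -0.0938 , qd: -0.0326 -0.0652 0.2692 , ee: -0.5293 0.3302 0.5331 , τ: -4.5308 4.6835 1.7542
step 9 , q: 0.8782 -0.6658 -0.0904 , qd: -0.0315 -0.0413 0.1796 , ee: -0.5284 0.3302 0.5340 , τ: -4.8402 4.6106 1.8432
step 10 , q: 0.8778 -0.6662 -0.0882 , qd: -0.0286 -0.0228 0.1108 , ee: -0.5278 0.3302 0.5346 , τ: -5.1097 4.5479 1.9193
step 11 , q: 0.8774 -0.6665 -0.0870 , qd: -0.0248 -0.0087 0.0583 , ee: -0.5274 0.3301 0.5351 , τ: -5.3440 4.4944 1.9844
step 12 , q: 0.8770 -0.6665 -0.0864 , qd: -0.0202 0.0017 0.0193 , ee: -0.5271 0.3301 0.5354 , τ: -5.5470 4.4497 2.0401
step 13 , q: 0.8768 -0.6665 -0.0863 , qd: -0.0142 0.0082 -0.0049 , ee: -0.5270 0.3300 0.5355 , τ: -5.7219 4.4122 2.0860
step 14 , q: 0.8766 -0.6663 -0.0865 , qd: -0.0077 0.0119 -0.0181 , ee: -0.5270 0.3300 0.5356 , τ: -5.8710 4.3802 2.1233
step 15 , q: 0.8765 -0.6661 -0.0868 , qd: -0.0023 0.0147 -0.0281 , ee: -0.5271 0.3299 0.5356 , τ: -5.9967 4.3527 2.1546
step 16 , q: 0.8765 -0.6659 -0.0873 , qd: 0.0016 0.0172 -0.0370 , ee: -0.5272 0.3299 0.5355 , τ: -6.1025 4.3290 2.1814
step 17 , q: 0.8766 -0.6656 -0.0879 , qd: 0.0044 0.0193 -0.0449 , ee: -0.5274 0.3299 0.5354 , τ: -6.1917 4.3085 2.2043
step 18 , q: 0.8766 -0.6653 -0.0886 , qd: 0.0064 0.0210 -0.0516 , ee: -0.5276 0.3298 0.5352 , τ: -6.2673 4.2908 2.2240
step 19 , q: 0.8767 -0.6650 -0.0895 , qd: 0.0078 0.0223 -0.0570 , ee: -0.5278 0.3298 0.5351 , τ: -6.3316 4.2755 2.2409
step 20 , q: 0.8769 -0.6646 -0.0903 , qd: 0.0088 0.0232 -0.0611 , ee: -0.5281 0.3297 0.5348 , τ: -6.3863 4.2622 2.2555
step 21 , q: 0.8770 -0.6643 -0.0913 , qd: 0.0094 0.0238 -0.0641 , ee: -0.5284 0.3297 0.5346 , τ: -6.4330 4.2507 2.2681
step 22 , q: 0.8771 -0.6639 -0.0923 , qd: 0.0098 0.0242 -0.0661 , ee: -0.5287 0.3296 0.5344 , τ: -6.4728 4.2407 2.2790
step 23 , q: 0.8773 -0.6636 -0.0933 , qd: 0.0101 0.0242 -0.0672 , ee: -0.5290 0.3296 0.5341 , τ: -6.5069 4.2321 2.2883
step 24 , q: 0.8775 -0.6632 -0.0943 , qd: 0.0101 0.0241 -0.0676 , ee: -0.5293 0.3296 0.5339 , τ: -6.5360 4.2245 2.2964
step 25 , q: 0.8776 -0.6628 -0.0953 , qd: 0.0101 0.0238 -0.0673 , ee: -0.5296 0.3295 0.5336 , τ: -6.5608 4.2179 2.3034
step 26 , q: 0.8778 -0.6625 -0.0963 , qd: 0.0100 0.0233 -0.0666 , ee: -0.5299 0.3295 0.5334 , τ: -6.5820 4.2122 2.3094
step 27 , q: 0.8779 -0.6621 -0.0973 , qd: 0.0098 0.0228 -0.0654 , ee: -0.5302 0.3295 0.5331 , τ: -6.6001 4.2072 2.3146
step 28 , q: 0.8780 -0.6618 -0.0982 , qd: 0.0096 0.0222 -0.0640 , ee: -0.5305 0.3294 0.5329 , τ: -6.6156 4.2028 2.3191
step 29 , q: 0.8782 -0.6615 -0.0992 , qd: 0.0094 0.0215 -0.0623 , ee: -0.5308 0.3294 0.5326 , τ: -6.6289 4.1990 2.3230
step 30 , q: 0.8783 -0.6612 -0.1001 , qd: 0.0091 0.0208 -0.0604 , ee: -0.5310 0.3294 0.5324 , τ: -6.6401 4.1956 2.3264
step 31 , q: 0.8785 -0.6608 -0.1010 , qd: 0.0087 0.0200 -0.0584 , ee: -0.5313 0.3293 0.5322 , τ: -6.6498 4.1926 2.3293
step 32 , q: 0.8786 -0.6606 -0.1019 , qd: 0.0084 0.0193 -0.0563 , ee: -0.5316 0.3293 0.5320 , τ: -24.4479 36.8299 18.6952
step 33 , q: 0.8808 -0.6563 -0.0836 , qd: 0.2777 0.5491 2.4524 , ee: -0.5323 0.3256 0.5352 , τ: -3.2675 -2.0751 -0.7972
step 34 , q: 0.8842 -0.6487 -0.0516 , qd: 0.1784 0.4681 1.8199 , ee: -0.5332 0.3188 0.5411 , τ: -3.7620 -1.2558 -0.3849
step 35 , q: 0.8863 -0.6422 -0.0282 , qd: 0.1065 0.3987 1.3184 , ee: -0.5340 0.3133 0.5456 , τ: -4.1921 -0.5428 -0.0220
step 36 , q: 0.8875 -0.6367 -0.0114 , qd: 0.0556 0.3364 0.9247 , ee: -0.5347 0.3089 0.5491 , τ: -4.5637 0.0804 0.2957
step 37 , q: 0.8881 -0.6320 0.0001 , qd: 0.0206 0.2792 0.6182 , ee: -0.5353 0.3055 0.5516 , τ: -4.8840 0.6262 0.5727
step 38 , q: 0.8882 -0.6282 0.0076 , qd: -0.0009 0.2250 0.3864 , ee: -0.5358 0.3029 0.5535 , τ: -5.1664 1.1045 0.8137
step 39 , q: 0.8881 -0.6252 0.0121 , qd: -0.0119 0.1737 0.2152 , ee: -0.5362 0.3011 0.5547 , τ: -5.4186 1.5233 1.0229
step 40 , q: 0.8879 -0.6230 0.0143 , qd: -0.0170 0.1271 0.0864 , ee: -0.5366 0.2998 0.5555 , τ: -5.6388 1.8896 1.2042
step 41 , q: 0.8876 -0.6214 0.0149 , qd: -0.0182 0.0853 -0.0089 , ee: -0.5369 0.2991 0.5560 , τ: -5.8285 2.2094 1.3606
step 42 , q: 0.8874 -0.6204 0.0143 , qd: -0.0142 0.0459 -0.0680 , ee: -0.5371 0.2987 0.5561 , τ: -5.9902 2.4881 1.4913
step 43 , q: 0.8872 -0.6200 0.0129 , qd: -0.0104 0.0129 -0.1137 , ee: -0.5373 0.2987 0.5560 , τ: -6.1266 2.7302 1.6041
step 44 , q: 0.8871 -0.6200 0.0109 , qd: -0.0079 -0.0132 -0.1517 , ee: -0.5374 0.2990 0.5556 , τ: -6.2414 2.9378 1.7019
step 45 , q: 0.8870 -0.6203 0.0084 , qd: -0.0062 -0.0337 -0.1827 , ee: -0.5375 0.2995 0.5552 , τ: -6.3379 3.1155 1.7864
step 46 , q: 0.8869 -0.6209 0.0055 , qd: -0.0049 -0.0500 -0.2063 , ee: -0.5376 0.3001 0.5545 , τ: -6.4191 3.2691 1.8596
step 47 , q: 0.8868 -0.6218 0.0023 , qd: -0.0037 -0.0630 -0.2235 , ee: -0.5376 0.3009 0.5538


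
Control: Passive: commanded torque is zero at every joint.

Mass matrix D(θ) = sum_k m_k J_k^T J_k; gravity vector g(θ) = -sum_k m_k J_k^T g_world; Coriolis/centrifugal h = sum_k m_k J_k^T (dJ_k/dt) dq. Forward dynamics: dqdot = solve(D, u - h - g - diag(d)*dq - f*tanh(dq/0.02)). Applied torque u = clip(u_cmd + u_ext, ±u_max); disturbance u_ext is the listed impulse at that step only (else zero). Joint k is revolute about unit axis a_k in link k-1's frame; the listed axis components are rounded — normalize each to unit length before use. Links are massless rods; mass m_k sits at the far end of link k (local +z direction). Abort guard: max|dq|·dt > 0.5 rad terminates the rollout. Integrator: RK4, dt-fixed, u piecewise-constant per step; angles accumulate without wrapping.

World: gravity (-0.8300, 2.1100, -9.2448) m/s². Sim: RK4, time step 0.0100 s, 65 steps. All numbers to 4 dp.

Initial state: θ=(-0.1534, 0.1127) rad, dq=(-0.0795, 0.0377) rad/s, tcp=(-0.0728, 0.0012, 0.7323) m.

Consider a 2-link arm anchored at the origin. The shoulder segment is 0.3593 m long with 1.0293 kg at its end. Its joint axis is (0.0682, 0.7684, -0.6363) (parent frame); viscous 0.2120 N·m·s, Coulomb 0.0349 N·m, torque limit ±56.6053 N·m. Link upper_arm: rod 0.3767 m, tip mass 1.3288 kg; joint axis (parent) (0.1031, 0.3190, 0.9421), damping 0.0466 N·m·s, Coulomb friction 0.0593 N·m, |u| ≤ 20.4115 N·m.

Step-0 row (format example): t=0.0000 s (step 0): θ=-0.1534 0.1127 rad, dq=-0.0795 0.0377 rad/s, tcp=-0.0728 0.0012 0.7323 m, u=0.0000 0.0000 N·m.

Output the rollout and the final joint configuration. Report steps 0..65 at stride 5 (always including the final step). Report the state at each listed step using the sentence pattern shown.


t=0.0500 s (step 5): θ=-0.1617 0.1140 rad, dq=-0.2645 0.0692 rad/s, tcp=-0.0774 0.0012 0.7318 m, u=0.0000 0.0000 N·m.
t=0.1000 s (step 10): θ=-0.1791 0.1155 rad, dq=-0.4417 0.0397 rad/s, tcp=-0.0870 0.0011 0.7307 m, u=0.0000 0.0000 N·m.
t=0.1500 s (step 15): θ=-0.2058 0.1169 rad, dq=-0.6396 0.0755 rad/s, tcp=-0.1018 0.0008 0.7288 m, u=0.0000 0.0000 N·m.
t=0.2000 s (step 20): θ=-0.2424 0.1183 rad, dq=-0.8378 0.0388 rad/s, tcp=-0.1221 0.0000 0.7257 m, u=0.0000 0.0000 N·m.
t=0.2500 s (step 25): θ=-0.2897 0.1196 rad, dq=-1.0671 0.0678 rad/s, tcp=-0.1482 -0.0017 0.7208 m, u=0.0000 0.0000 N·m.
t=0.3000 s (step 30): θ=-0.3488 0.1211 rad, dq=-1.3136 0.0595 rad/s, tcp=-0.1804 -0.0050 0.7134 m, u=0.0000 0.0000 N·m.
t=0.3500 s (step 35): θ=-0.4209 0.1222 rad, dq=-1.5869 0.0379 rad/s, tcp=-0.2192 -0.0107 0.7024 m, u=0.0000 0.0000 N·m.
t=0.4000 s (step 40): θ=-0.5075 0.1216 rad, dq=-1.8812 -0.0545 rad/s, tcp=-0.2646 -0.0199 0.6863 m, u=0.0000 0.0000 N·m.
t=0.4500 s (step 45): θ=-0.6103 0.1201 rad, dq=-2.2270 -0.0772 rad/s, tcp=-0.3164 -0.0343 0.6635 m, u=0.0000 0.0000 N·m.
t=0.5000 s (step 50): θ=-0.7317 0.1184 rad, dq=-2.6261 -0.0358 rad/s, tcp=-0.3736 -0.0556 0.6315 m, u=0.0000 0.0000 N·m.
t=0.5500 s (step 55): θ=-0.8731 0.1134 rad, dq=-3.0243 -0.2224 rad/s, tcp=-0.4340 -0.0863 0.5880 m, u=0.0000 0.0000 N·m.
t=0.6000 s (step 60): θ=-1.0333 0.0883 rad, dq=-3.3714 -0.8849 rad/s, tcp=-0.4942 -0.1287 0.5299 m, u=0.0000 0.0000 N·m.
t=0.6500 s (step 65): θ=-1.2079 0.0100 rad, dq=-3.5801 -2.4467 rad/s, tcp=-0.5487 -0.1847 0.4545 m.
final θ (rad): -1.2079 0.0100


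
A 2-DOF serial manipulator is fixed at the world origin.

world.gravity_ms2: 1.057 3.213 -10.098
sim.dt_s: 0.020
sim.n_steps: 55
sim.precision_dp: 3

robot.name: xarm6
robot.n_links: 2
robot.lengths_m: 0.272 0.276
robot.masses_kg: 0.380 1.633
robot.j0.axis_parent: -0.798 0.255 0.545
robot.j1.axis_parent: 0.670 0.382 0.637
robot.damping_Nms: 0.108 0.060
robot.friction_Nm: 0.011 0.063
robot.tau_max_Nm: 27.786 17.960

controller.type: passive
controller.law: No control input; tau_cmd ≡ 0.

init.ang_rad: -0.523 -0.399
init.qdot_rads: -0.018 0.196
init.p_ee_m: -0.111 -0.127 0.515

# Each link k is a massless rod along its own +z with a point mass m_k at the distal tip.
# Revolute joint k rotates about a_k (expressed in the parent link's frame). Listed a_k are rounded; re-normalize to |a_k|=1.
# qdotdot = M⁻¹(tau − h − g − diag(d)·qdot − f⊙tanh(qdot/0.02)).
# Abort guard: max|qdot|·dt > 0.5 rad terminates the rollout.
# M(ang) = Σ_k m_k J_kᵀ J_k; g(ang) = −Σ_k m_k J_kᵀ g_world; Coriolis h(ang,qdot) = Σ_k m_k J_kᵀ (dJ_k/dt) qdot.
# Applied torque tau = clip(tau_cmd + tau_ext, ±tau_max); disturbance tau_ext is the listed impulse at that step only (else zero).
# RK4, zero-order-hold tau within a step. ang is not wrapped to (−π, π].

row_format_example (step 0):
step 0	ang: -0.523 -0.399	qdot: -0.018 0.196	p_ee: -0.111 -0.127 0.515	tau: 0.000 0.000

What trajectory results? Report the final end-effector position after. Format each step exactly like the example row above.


step 1	ang: -0.526 -0.403	qdot: -0.318 -0.526	p_ee: -0.111 -0.127 0.514	tau: 0.000 0.000
step 2	ang: -0.536 -0.420	qdot: -0.612 -1.221	p_ee: -0.113 -0.127 0.514	tau: 0.000 0.000
step 3	ang: -0.551 -0.452	qdot: -0.939 -1.966	p_ee: -0.115 -0.125 0.512	tau: 0.000 0.000
step 4	ang: -0.574 -0.499	qdot: -1.335 -2.825	p_ee: -0.118 -0.123 0.510	tau: 0.000 0.000
step 5	ang: -0.605 -0.566	qdot: -1.842 -3.870	p_ee: -0.122 -0.120 0.507	tau: 0.000 0.000
step 6	ang: -0.648 -0.656	qdot: -2.482 -5.133	p_ee: -0.125 -0.116 0.503	tau: 0.000 0.000
step 7	ang: -0.705 -0.771	qdot: -3.144 -6.403	p_ee: -0.127 -0.112 0.497	tau: 0.000 0.000
step 8	ang: -0.772 -0.908	qdot: -3.483 -7.078	p_ee: -0.125 -0.108 0.489	tau: 0.000 0.000
step 9	ang: -0.841 -1.049	qdot: -3.373 -7.007	p_ee: -0.119 -0.107 0.480	tau: 0.000 0.000
step 10	ang: -0.906 -1.186	qdot: -3.066 -6.687	p_ee: -0.110 -0.107 0.470	tau: 0.000 0.000
step 11	ang: -0.964 -1.317	qdot: -2.731 -6.410	p_ee: -0.098 -0.109 0.461	tau: 0.000 0.000
step 12	ang: -1.015 -1.444	qdot: -2.410 -6.236	p_ee: -0.084 -0.112 0.450	tau: 0.000 0.000
step 13	ang: -1.060 -1.567	qdot: -2.102 -6.163	p_ee: -0.068 -0.116 0.440	tau: 0.000 0.000
step 14	ang: -1.099 -1.691	qdot: -1.800 -6.178	p_ee: -0.051 -0.121 0.428	tau: 0.000 0.000
step 15	ang: -1.132 -1.815	qdot: -1.491 -6.275	p_ee: -0.032 -0.127 0.415	tau: 0.000 0.000
step 16	ang: -1.159 -1.942	qdot: -1.161 -6.451	p_ee: -0.012 -0.133 0.401	tau: 0.000 0.000
step 17	ang: -1.178 -2.074	qdot: -0.795 -6.712	p_ee: 0.009 -0.140 0.385	tau: 0.000 0.000
step 18	ang: -1.190 -2.211	qdot: -0.369 -7.073	p_ee: 0.031 -0.147 0.368	tau: 0.000 0.000
step 19	ang: -1.192 -2.357	qdot: 0.148 -7.560	p_ee: 0.053 -0.155 0.348	tau: 0.000 0.000
step 20	ang: -1.183 -2.515	qdot: 0.809 -8.227	p_ee: 0.077 -0.163 0.326	tau: 0.000 0.000
step 21	ang: -1.158 -2.688	qdot: 1.706 -9.182	p_ee: 0.101 -0.172 0.302	tau: 0.000 0.000
step 22	ang: -1.112 -2.886	qdot: 3.023 -10.668	p_ee: 0.125 -0.182 0.276	tau: 0.000 0.000
step 23	ang: -1.032 -3.123	qdot: 5.179 -13.328	p_ee: 0.148 -0.193 0.250	tau: 0.000 0.000
step 24	ang: -0.894 -3.437	qdot: 8.812 -18.471	p_ee: 0.171 -0.210 0.229	tau: 0.000 0.000
step 25	ang: -0.718 -3.806	qdot: 7.370 -16.344	p_ee: 0.182 -0.233 0.230	tau: 0.000 0.000
step 26	ang: -0.615 -4.062	qdot: 3.464 -9.966	p_ee: 0.179 -0.253 0.247	tau: 0.000 0.000
step 27	ang: -0.566 -4.226	qdot: 1.660 -6.715	p_ee: 0.171 -0.267 0.263	tau: 0.000 0.000
step 28	ang: -0.544 -4.338	qdot: 0.673 -4.662	p_ee: 0.162 -0.277 0.274	tau: 0.000 0.000
step 29	ang: -0.537 -4.415	qdot: 0.032 -3.113	p_ee: 0.153 -0.287 0.282	tau: 0.000 0.000
step 30	ang: -0.541 -4.464	qdot: -0.444 -1.815	p_ee: 0.145 -0.294 0.285	tau: 0.000 0.000
step 31	ang: -0.554 -4.489	qdot: -0.846 -0.650	p_ee: 0.139 -0.302 0.285	tau: 0.000 0.000
step 32	ang: -0.575 -4.491	qdot: -1.226 0.439	p_ee: 0.133 -0.308 0.281	tau: 0.000 0.000
step 33	ang: -0.603 -4.472	qdot: -1.619 1.464	p_ee: 0.129 -0.314 0.273	tau: 0.000 0.000
step 34	ang: -0.640 -4.432	qdot: -2.072 2.503	p_ee: 0.127 -0.319 0.262	tau: 0.000 0.000
step 35	ang: -0.687 -4.371	qdot: -2.630 3.600	p_ee: 0.124 -0.323 0.247	tau: 0.000 0.000
step 36	ang: -0.746 -4.287	qdot: -3.357 4.813	p_ee: 0.122 -0.326 0.230	tau: 0.000 0.000
step 37	ang: -0.823 -4.177	qdot: -4.346 6.242	p_ee: 0.120 -0.328 0.209	tau: 0.000 0.000
step 38	ang: -0.923 -4.035	qdot: -5.736 8.041	p_ee: 0.116 -0.327 0.187	tau: 0.000 0.000
step 39	ang: -1.055 -3.853	qdot: -7.561 10.191	p_ee: 0.109 -0.323 0.165	tau: 0.000 0.000
step 40	ang: -1.220 -3.638	qdot: -8.531 10.679	p_ee: 0.095 -0.318 0.149	tau: 0.000 0.000
step 41	ang: -1.381 -3.450	qdot: -7.372 7.907	p_ee: 0.075 -0.318 0.138	tau: 0.000 0.000
step 42	ang: -1.516 -3.318	qdot: -6.263 5.437	p_ee: 0.053 -0.322 0.129	tau: 0.000 0.000
step 43	ang: -1.634 -3.227	qdot: -5.643 3.764	p_ee: 0.030 -0.328 0.116	tau: 0.000 0.000
step 44	ang: -1.744 -3.165	qdot: -5.340 2.541	p_ee: 0.008 -0.334 0.101	tau: 0.000 0.000
step 45	ang: -1.849 -3.124	qdot: -5.232 1.566	p_ee: -0.014 -0.339 0.080	tau: 0.000 0.000
step 46	ang: -1.954 -3.101	qdot: -5.250 0.737	p_ee: -0.036 -0.343 0.056	tau: 0.000 0.000
step 47	ang: -2.060 -3.094	qdot: -5.354 0.003	p_ee: -0.057 -0.343 0.027	tau: 0.000 0.000
step 48	ang: -2.169 -3.100	qdot: -5.533 -0.625	p_ee: -0.077 -0.340 -0.006	tau: 0.000 0.000
step 49	ang: -2.281 -3.119	qdot: -5.738 -1.227	p_ee: -0.097 -0.333 -0.042	tau: 0.000 0.000
step 50	ang: -2.398 -3.150	qdot: -5.937 -1.847	p_ee: -0.115 -0.319 -0.082	tau: 0.000 0.000
step 51	ang: -2.519 -3.193	qdot: -6.084 -2.543	p_ee: -0.130 -0.299 -0.125	tau: 0.000 0.000
step 52	ang: -2.641 -3.253	qdot: -6.098 -3.431	p_ee: -0.142 -0.271 -0.169	tau: 0.000 0.000
step 53	ang: -2.761 -3.333	qdot: -5.812 -4.760	p_ee: -0.151 -0.236 -0.213	tau: 0.000 0.000
step 54	ang: -2.869 -3.450	qdot: -4.858 -7.099	p_ee: -0.154 -0.193 -0.256	tau: 0.000 0.000
step 55	ang: -2.947 -3.629	qdot: -2.856 -11.054	p_ee: -0.153 -0.143 -0.297
final p_ee position (m): -0.153 -0.143 -0.297


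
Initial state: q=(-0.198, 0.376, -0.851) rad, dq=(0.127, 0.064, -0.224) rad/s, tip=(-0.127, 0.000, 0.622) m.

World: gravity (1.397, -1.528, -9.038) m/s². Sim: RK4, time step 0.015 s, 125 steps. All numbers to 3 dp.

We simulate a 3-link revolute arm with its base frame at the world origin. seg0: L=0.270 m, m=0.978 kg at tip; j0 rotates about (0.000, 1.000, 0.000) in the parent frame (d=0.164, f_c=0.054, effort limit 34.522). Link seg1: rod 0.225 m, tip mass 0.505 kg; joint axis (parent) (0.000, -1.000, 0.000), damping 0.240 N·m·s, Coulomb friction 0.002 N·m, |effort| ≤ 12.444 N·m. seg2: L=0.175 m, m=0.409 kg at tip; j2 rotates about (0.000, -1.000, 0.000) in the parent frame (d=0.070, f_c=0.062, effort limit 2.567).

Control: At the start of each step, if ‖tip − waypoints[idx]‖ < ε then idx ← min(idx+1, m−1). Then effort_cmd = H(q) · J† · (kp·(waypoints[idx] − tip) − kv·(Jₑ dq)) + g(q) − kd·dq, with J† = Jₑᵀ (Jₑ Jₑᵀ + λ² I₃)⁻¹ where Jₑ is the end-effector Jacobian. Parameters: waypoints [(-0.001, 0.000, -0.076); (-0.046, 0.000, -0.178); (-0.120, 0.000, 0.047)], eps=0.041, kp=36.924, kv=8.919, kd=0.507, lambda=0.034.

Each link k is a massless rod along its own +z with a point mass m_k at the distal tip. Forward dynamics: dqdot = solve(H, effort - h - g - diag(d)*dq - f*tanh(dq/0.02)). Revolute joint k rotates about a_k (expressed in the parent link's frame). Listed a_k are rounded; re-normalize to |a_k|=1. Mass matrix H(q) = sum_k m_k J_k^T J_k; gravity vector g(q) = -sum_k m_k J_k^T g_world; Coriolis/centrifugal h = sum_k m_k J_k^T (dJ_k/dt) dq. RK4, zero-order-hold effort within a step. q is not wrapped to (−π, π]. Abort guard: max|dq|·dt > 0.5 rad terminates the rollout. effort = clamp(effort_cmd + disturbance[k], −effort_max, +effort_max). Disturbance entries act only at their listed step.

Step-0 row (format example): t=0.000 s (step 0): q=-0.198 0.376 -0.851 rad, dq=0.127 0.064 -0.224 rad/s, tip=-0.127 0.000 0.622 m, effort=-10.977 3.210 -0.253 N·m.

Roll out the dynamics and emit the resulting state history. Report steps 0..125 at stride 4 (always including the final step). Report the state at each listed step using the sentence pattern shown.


t=0.060 s (step 4): q=-0.271 0.344 -0.998 rad, dq=-2.143 -1.114 -2.452 rad/s, tip=-0.137 0.000 0.606 m, effort=-4.742 1.525 0.456 N·m.
t=0.120 s (step 8): q=-0.422 0.282 -1.152 rad, dq=-2.773 -1.037 -2.425 rad/s, tip=-0.180 0.000 0.576 m, effort=-0.114 -0.194 0.172 N·m.
t=0.180 s (step 12): q=-0.592 0.224 -1.291 rad, dq=-2.850 -0.911 -2.211 rad/s, tip=-0.234 0.000 0.534 m, effort=2.725 -1.151 -0.001 N·m.
t=0.240 s (step 16): q=-0.759 0.172 -1.419 rad, dq=-2.693 -0.817 -2.058 rad/s, tip=-0.284 0.000 0.485 m, effort=4.385 -1.632 -0.036 N·m.
t=0.300 s (step 20): q=-0.913 0.125 -1.539 rad, dq=-2.446 -0.769 -1.955 rad/s, tip=-0.323 0.000 0.433 m, effort=5.370 -1.856 -0.000 N·m.
t=0.360 s (step 24): q=-1.051 0.080 -1.653 rad, dq=-2.169 -0.753 -1.875 rad/s, tip=-0.351 0.000 0.381 m, effort=5.970 -1.944 0.066 N·m.
t=0.420 s (step 28): q=-1.173 0.034 -1.764 rad, dq=-1.886 -0.759 -1.803 rad/s, tip=-0.367 0.000 0.333 m, effort=6.339 -1.962 0.143 N·m.
t=0.480 s (step 32): q=-1.278 -0.012 -1.870 rad, dq=-1.605 -0.781 -1.731 rad/s, tip=-0.374 0.000 0.290 m, effort=6.566 -1.944 0.221 N·m.
t=0.540 s (step 36): q=-1.366 -0.059 -1.971 rad, dq=-1.327 -0.816 -1.657 rad/s, tip=-0.374 0.000 0.252 m, effort=6.702 -1.907 0.297 N·m.
t=0.600 s (step 40): q=-1.437 -0.110 -2.068 rad, dq=-1.051 -0.863 -1.580 rad/s, tip=-0.368 0.000 0.219 m, effort=6.784 -1.862 0.369 N·m.
t=0.660 s (step 44): q=-1.492 -0.163 -2.161 rad, dq=-0.772 -0.924 -1.502 rad/s, tip=-0.358 0.000 0.193 m, effort=6.836 -1.814 0.435 N·m.
t=0.720 s (step 48): q=-1.529 -0.221 -2.248 rad, dq=-0.486 -1.002 -1.423 rad/s, tip=-0.346 0.000 0.173 m, effort=6.874 -1.768 0.495 N·m.
t=0.780 s (step 52): q=-1.550 -0.284 -2.331 rad, dq=-0.187 -1.100 -1.344 rad/s, tip=-0.331 0.000 0.158 m, effort=6.907 -1.726 0.546 N·m.
t=0.840 s (step 56): q=-1.552 -0.354 -2.409 rad, dq=0.110 -1.260 -1.247 rad/s, tip=-0.316 0.000 0.149 m, effort=6.946 -1.669 0.577 N·m.
t=0.900 s (step 60): q=-1.536 -0.434 -2.482 rad, dq=0.433 -1.424 -1.169 rad/s, tip=-0.299 0.000 0.144 m, effort=6.967 -1.631 0.603 N·m.
t=0.960 s (step 64): q=-1.499 -0.525 -2.549 rad, dq=0.781 -1.638 -1.071 rad/s, tip=-0.280 0.000 0.145 m, effort=6.827 -1.558 0.598 N·m.
t=1.020 s (step 68): q=-1.442 -0.632 -2.609 rad, dq=1.111 -1.907 -0.925 rad/s, tip=-0.260 0.000 0.150 m, effort=6.282 -1.383 0.544 N·m.
t=1.080 s (step 72): q=-1.369 -0.754 -2.658 rad, dq=1.310 -2.187 -0.670 rad/s, tip=-0.238 0.000 0.158 m, effort=4.972 -0.983 0.419 N·m.
t=1.140 s (step 76): q=-1.291 -0.891 -2.687 rad, dq=1.211 -2.347 -0.286 rad/s, tip=-0.215 0.000 0.167 m, effort=3.185 -0.386 0.239 N·m.
t=1.200 s (step 80): q=-1.230 -1.031 -2.693 rad, dq=0.819 -2.292 0.003 rad/s, tip=-0.193 0.000 0.171 m, effort=2.146 0.070 0.142 N·m.
t=1.260 s (step 84): q=-1.195 -1.164 -2.690 rad, dq=0.336 -2.137 0.145 rad/s, tip=-0.177 0.000 0.169 m, effort=1.916 0.337 0.136 N·m.
t=1.320 s (step 88): q=-1.188 -1.286 -2.676 rad, dq=-0.098 -1.912 0.277 rad/s, tip=-0.166 0.000 0.161 m, effort=2.114 0.455 0.118 N·m.
t=1.380 s (step 92): q=-1.204 -1.394 -2.658 rad, dq=-0.402 -1.706 0.343 rad/s, tip=-0.159 0.000 0.150 m, effort=2.421 0.519 0.114 N·m.
t=1.440 s (step 96): q=-1.234 -1.491 -2.636 rad, dq=-0.601 -1.535 0.371 rad/s, tip=-0.155 0.000 0.137 m, effort=2.709 0.571 0.118 N·m.
t=1.500 s (step 100): q=-1.274 -1.579 -2.614 rad, dq=-0.716 -1.391 0.381 rad/s, tip=-0.152 0.000 0.123 m, effort=2.930 0.623 0.122 N·m.
t=1.560 s (step 104): q=-1.319 -1.659 -2.591 rad, dq=-0.775 -1.268 0.381 rad/s, tip=-0.150 0.000 0.108 m, effort=3.088 0.675 0.126 N·m.
t=1.620 s (step 108): q=-1.366 -1.731 -2.568 rad, dq=-0.799 -1.160 0.375 rad/s, tip=-0.148 0.000 0.094 m, effort=3.199 0.726 0.130 N·m.
t=1.680 s (step 112): q=-1.414 -1.798 -2.546 rad, dq=-0.802 -1.064 0.366 rad/s, tip=-0.146 0.000 0.080 m, effort=3.276 0.775 0.135 N·m.
t=1.740 s (step 116): q=-1.462 -1.859 -2.524 rad, dq=-0.796 -0.975 0.355 rad/s, tip=-0.143 0.000 0.066 m, effort=3.330 0.820 0.141 N·m.
t=1.800 s (step 120): q=-1.510 -1.915 -2.503 rad, dq=-0.786 -0.892 0.341 rad/s, tip=-0.140 0.000 0.053 m, effort=3.367 0.860 0.148 N·m.
t=1.860 s (step 124): q=-1.557 -1.966 -2.483 rad, dq=-0.776 -0.814 0.327 rad/s, tip=-0.137 0.000 0.041 m, effort=3.393 0.894 0.157 N·m.
t=1.875 s (step 125): q=-1.568 -1.978 -2.478 rad, dq=-0.773 -0.795 0.323 rad/s, tip=-0.136 0.000 0.038 m.


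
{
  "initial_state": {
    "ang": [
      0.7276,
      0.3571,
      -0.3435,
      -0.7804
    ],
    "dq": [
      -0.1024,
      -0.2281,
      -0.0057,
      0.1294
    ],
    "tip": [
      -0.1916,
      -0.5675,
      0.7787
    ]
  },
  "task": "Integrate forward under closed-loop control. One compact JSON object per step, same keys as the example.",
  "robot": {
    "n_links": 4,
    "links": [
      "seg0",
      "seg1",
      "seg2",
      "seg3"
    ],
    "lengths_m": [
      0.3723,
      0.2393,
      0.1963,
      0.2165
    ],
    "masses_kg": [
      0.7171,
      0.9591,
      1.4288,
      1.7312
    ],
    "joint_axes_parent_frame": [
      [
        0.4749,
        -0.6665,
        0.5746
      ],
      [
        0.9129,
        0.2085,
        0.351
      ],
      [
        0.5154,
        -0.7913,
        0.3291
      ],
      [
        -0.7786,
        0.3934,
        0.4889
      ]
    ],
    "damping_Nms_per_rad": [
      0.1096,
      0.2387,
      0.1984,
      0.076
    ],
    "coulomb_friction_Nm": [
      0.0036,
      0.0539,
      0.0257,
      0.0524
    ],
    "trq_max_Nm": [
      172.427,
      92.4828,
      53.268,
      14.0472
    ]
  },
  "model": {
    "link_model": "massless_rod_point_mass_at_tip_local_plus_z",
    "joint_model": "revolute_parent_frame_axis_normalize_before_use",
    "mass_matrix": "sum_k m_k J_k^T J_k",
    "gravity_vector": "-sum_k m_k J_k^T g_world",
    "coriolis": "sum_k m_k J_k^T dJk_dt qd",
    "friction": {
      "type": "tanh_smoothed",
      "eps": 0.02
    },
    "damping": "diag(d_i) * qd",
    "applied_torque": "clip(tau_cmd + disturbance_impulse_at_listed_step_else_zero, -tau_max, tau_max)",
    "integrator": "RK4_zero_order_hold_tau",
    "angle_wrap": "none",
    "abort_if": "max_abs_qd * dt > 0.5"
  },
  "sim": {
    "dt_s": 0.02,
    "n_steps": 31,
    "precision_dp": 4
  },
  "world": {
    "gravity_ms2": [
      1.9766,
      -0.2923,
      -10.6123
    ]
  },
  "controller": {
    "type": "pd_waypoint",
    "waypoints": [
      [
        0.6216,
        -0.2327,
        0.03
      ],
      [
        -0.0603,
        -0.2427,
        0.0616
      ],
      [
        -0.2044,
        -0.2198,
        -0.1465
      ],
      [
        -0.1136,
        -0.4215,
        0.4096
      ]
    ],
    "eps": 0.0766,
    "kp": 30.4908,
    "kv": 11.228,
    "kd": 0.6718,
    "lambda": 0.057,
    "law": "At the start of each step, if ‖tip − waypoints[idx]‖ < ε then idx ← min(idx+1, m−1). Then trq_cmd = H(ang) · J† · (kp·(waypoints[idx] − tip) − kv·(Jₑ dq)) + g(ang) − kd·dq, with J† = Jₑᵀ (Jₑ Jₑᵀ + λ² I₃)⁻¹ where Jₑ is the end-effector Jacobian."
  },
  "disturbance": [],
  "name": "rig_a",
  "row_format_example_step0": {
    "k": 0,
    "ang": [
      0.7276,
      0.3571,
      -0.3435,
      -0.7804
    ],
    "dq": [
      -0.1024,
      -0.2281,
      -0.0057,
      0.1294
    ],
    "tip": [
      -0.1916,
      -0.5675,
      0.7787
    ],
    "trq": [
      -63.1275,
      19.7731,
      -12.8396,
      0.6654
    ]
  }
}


{"k":1,"ang":[0.7092,0.3617,-0.3379,-0.8184],"dq":[-1.7496,0.6968,0.6314,-3.7968],"tip":[-0.1883,-0.5645,0.7776],"trq":[-55.0589,12.6863,-11.9965,3.5934]}
{"k":2,"ang":[0.6578,0.3827,-0.3,-0.8894],"dq":[-3.3926,1.3983,3.1532,-3.2282],"tip":[-0.1762,-0.5603,0.7724],"trq":[-45.7089,7.9769,-11.3767,2.7616]}
{"k":3,"ang":[0.5793,0.4166,-0.2291,-0.9592],"dq":[-4.485,1.9921,3.994,-3.6029],"tip":[-0.1571,-0.5531,0.7643],"trq":[-31.1371,5.2126,-8.7586,2.6423]}
{"k":4,"ang":[0.483,0.4612,-0.1466,-1.0282],"dq":[-5.1613,2.4775,4.2672,-3.2341],"tip":[-0.1328,-0.5418,0.7532],"trq":[-17.7215,3.2056,-6.1948,2.1705]}
{"k":5,"ang":[0.3773,0.515,-0.0674,-1.0914],"dq":[-5.4384,2.9099,3.6711,-3.0575],"tip":[-0.105,-0.527,0.7397],"trq":[-7.9132,1.4488,-4.0174,2.0516]}
{"k":6,"ang":[0.2674,0.5767,-0.0009,-1.1479],"dq":[-5.5853,3.2579,3.0035,-2.5788],"tip":[-0.0751,-0.5101,0.7246],"trq":[-1.942,-0.2833,-2.6887,1.8084]}
{"k":7,"ang":[0.155,0.6446,0.0513,-1.1954],"dq":[-5.6765,3.5389,2.2335,-2.1686],"tip":[-0.0441,-0.4926,0.7084],"trq":[1.5586,-1.8959,-1.8415,1.6401]}
{"k":8,"ang":[0.0406,0.7175,0.0888,-1.2344],"dq":[-5.7931,3.7423,1.5335,-1.7304],"tip":[-0.013,-0.4754,0.6915],"trq":[3.5326,-3.3285,-1.3207,1.4236]}
{"k":9,"ang":[-0.0767,0.7937,0.1125,-1.2655],"dq":[-5.9464,3.8767,0.8524,-1.385],"tip":[0.0177,-0.4591,0.6741],"trq":[4.6996,-4.4909,-0.9045,1.2307]}
{"k":10,"ang":[-0.1975,0.8719,0.1233,-1.2902],"dq":[-6.1567,3.9374,0.23,-1.0921],"tip":[0.0476,-0.4438,0.6566],"trq":[5.446,-5.3238,-0.507,1.0244]}
{"k":11,"ang":[-0.3233,0.9506,0.1223,-1.3095],"dq":[-6.4319,3.9233,-0.3253,-0.8493],"tip":[0.0765,-0.4298,0.639],"trq":[6.0,-5.7674,-0.0743,0.81]}
{"k":12,"ang":[-0.4551,1.0283,0.1105,-1.325],"dq":[-6.7557,3.8421,-0.8631,-0.7259],"tip":[0.1042,-0.4169,0.6218],"trq":[6.5085,-5.7647,0.4701,0.6448]}
{"k":13,"ang":[-0.5939,1.1037,0.0885,-1.3387],"dq":[-7.1298,3.689,-1.3432,-0.6639],"tip":[0.1309,-0.405,0.6051],"trq":[6.9918,-5.2819,1.1138,0.4916]}
{"k":14,"ang":[-0.7405,1.1753,0.0575,-1.3517],"dq":[-7.5363,3.4677,-1.7717,-0.6802],"tip":[0.1566,-0.3941,0.5891],"trq":[7.4643,-4.3027,1.8607,0.3751]}
{"k":15,"ang":[-0.8955,1.2419,0.0186,-1.3657],"dq":[-7.9555,3.1808,-2.1323,-0.7606],"tip":[0.1816,-0.384,0.5741],"trq":[7.9099,-2.8418,2.6885,0.2975]}
{"k":16,"ang":[-1.0588,1.3022,-0.0267,-1.3819],"dq":[-8.3597,2.8335,-2.4096,-0.896],"tip":[0.2062,-0.3747,0.56],"trq":[8.3149,-0.9523,3.5675,0.2682]}
{"k":17,"ang":[-1.2298,1.355,-0.0765,-1.4011],"dq":[-8.717,2.4337,-2.5808,-1.0675],"tip":[0.2308,-0.3661,0.5466],"trq":[8.6691,1.2744,4.4545,0.2928]}
{"k":18,"ang":[-1.4072,1.3993,-0.1285,-1.4239],"dq":[-8.994,1.9928,-2.6216,-1.2527],"tip":[0.2555,-0.3582,0.5338],"trq":[8.9703,3.7165,5.2959,0.3771]}
{"k":19,"ang":[-1.5891,1.4346,-0.1798,-1.4504],"dq":[-9.1601,1.5272,-2.5112,-1.4261],"tip":[0.2807,-0.3512,0.5209],"trq":[9.2211,6.2377,6.0288,0.5263]}
{"k":20,"ang":[-1.7729,1.4605,-0.2274,-1.4801],"dq":[-9.1914,1.0579,-2.2399,-1.564],"tip":[0.3062,-0.3451,0.5075],"trq":[9.4293,8.7025,6.5885,0.7443]}
{"k":21,"ang":[-1.9559,1.4772,-0.2681,-1.512],"dq":[-9.0743,0.6089,-1.8165,-1.6484],"tip":[0.3319,-0.3399,0.4929],"trq":[9.6108,10.9845,6.9196,1.0318]}
{"k":22,"ang":[-2.135,1.4853,-0.2991,-1.5451],"dq":[-8.8055,0.2037,-1.2715,-1.6709],"tip":[0.3573,-0.336,0.4768],"trq":[9.7888,12.9722,6.9882,1.3841]}
{"k":23,"ang":[-2.3072,1.4859,-0.3185,-1.5782],"dq":[-8.3885,-0.1379,-0.6579,-1.6381],"tip":[0.3817,-0.3332,0.4588],"trq":[9.9852,14.5694,6.7918,1.7914]}
{"k":24,"ang":[-2.4695,1.4805,-0.3255,-1.6103],"dq":[-7.8317,-0.4033,-0.0434,-1.5724],"tip":[0.4046,-0.3316,0.439],"trq":[10.2012,15.7052,6.3627,2.2394]}
{"k":25,"ang":[-2.6194,1.4704,-0.3209,-1.6409],"dq":[-7.1466,-0.5948,0.5055,-1.499],"tip":[0.4252,-0.3312,0.4176],"trq":[10.4004,16.3964,5.7666,2.7053]}
{"k":26,"ang":[-2.7546,1.4572,-0.3062,-1.67],"dq":[-6.3627,-0.7257,0.9574,-1.4186],"tip":[0.4433,-0.3316,0.395],"trq":[10.5014,16.6934,5.0502,3.1464]}
{"k":27,"ang":[-2.8734,1.4418,-0.2838,-1.6977],"dq":[-5.5116,-0.8087,1.2831,-1.356],"tip":[0.4585,-0.3327,0.372],"trq":[10.4447,16.6733,4.2843,3.5437]}
{"k":28,"ang":[-2.9748,1.4251,-0.256,-1.7243],"dq":[-4.6343,-0.8592,1.4822,-1.316],"tip":[0.4709,-0.3342,0.3491],"trq":[10.1928,16.4375,3.5294,3.8746]}
{"k":29,"ang":[-3.0589,1.4076,-0.2254,-1.7502],"dq":[-3.7748,-0.8916,1.5761,-1.2881],"tip":[0.4809,-0.3357,0.327],"trq":[9.7456,16.0873,2.8272,4.1204]}
{"k":30,"ang":[-3.1263,1.3895,-0.1936,-1.7756],"dq":[-2.9717,-0.9161,1.5946,-1.2585],"tip":[0.4889,-0.3371,0.3061],"trq":[9.1402,15.7051,2.2024,4.2739]}
{"k":31,"ang":[-3.1785,1.3709,-0.162,-1.8003],"dq":[-2.2518,-0.9385,1.5652,-1.2178],"tip":[0.4953,-0.3382,0.2868]}
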